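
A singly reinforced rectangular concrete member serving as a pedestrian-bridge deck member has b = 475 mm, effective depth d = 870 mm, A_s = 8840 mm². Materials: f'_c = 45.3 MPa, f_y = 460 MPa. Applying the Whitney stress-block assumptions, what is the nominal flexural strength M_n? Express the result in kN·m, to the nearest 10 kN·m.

T = A_s f_y = 8840 × 460 = 4066400 N = 4066.4 kN.
From C = T: a = T/(0.85 f'_c b) = 4066400/(0.85 × 45.3 × 475) = 222.33 mm.
M_n = T(d − a/2) = 4066.4 kN × (870 − 111.165) mm = 3085.73 kN·m.

M_n ≈ 3090 kN·m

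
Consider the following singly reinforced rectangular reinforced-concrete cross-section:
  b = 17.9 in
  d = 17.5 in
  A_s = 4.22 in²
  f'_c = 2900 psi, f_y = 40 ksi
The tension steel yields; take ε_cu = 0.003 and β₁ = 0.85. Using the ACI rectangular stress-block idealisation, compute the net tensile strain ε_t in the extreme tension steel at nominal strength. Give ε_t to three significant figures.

a = A_s f_y/(0.85 f'_c b) = 3.826 in.
β₁ = 0.85, so c = a/β₁ = 3.826/0.85 = 4.501 in.
From the linear strain diagram with ε_cu = 0.003: ε_t = 0.003 (d − c)/c = 0.003 × (17.5 − 4.501)/4.501 = 0.00866.
Since ε_t ≥ 0.005, the section is tension-controlled.

ε_t ≈ 0.00866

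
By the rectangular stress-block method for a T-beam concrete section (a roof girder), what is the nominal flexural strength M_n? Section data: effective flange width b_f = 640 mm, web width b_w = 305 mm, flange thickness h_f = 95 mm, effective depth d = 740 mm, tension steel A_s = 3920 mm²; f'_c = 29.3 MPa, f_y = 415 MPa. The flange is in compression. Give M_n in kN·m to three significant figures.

Tension: T = A_s f_y = 3920 × 415 = 1626800 N.
Try a within the flange: a = T/(0.85 f'_c b_f) = 1626800/(0.85 × 29.3 × 640) = 102.06 mm.
a = 102.06 > h_f = 95 mm: the block extends into the web. Split into flange-overhang and web parts.
C_f = 0.85 f'_c (b_f − b_w) h_f = 0.85 × 29.3 × (640 − 305) × 95 = 792602 N.
Remaining web compression depth: a_w = (T − C_f)/(0.85 f'_c b_w) = (1626800 − 792602)/(0.85 × 29.3 × 305) = 109.82 mm.
M_n = C_f(d − h_f/2) + (T − C_f)(d − a_w/2) = 792602 × (740 − 47.5) + 834198 × (740 − 54.91) = 548.88 + 571.50 = 1120.38 × 10⁶ N·mm.
M_n = 1120.38 kN·m.

M_n ≈ 1120 kN·m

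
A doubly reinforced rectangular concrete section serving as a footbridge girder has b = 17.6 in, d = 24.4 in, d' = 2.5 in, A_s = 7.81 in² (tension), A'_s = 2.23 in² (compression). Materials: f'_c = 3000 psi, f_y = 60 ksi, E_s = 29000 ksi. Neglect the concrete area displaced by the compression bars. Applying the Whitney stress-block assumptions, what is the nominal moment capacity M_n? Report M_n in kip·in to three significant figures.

Assume both steels yield.
a = (A_s − A'_s) f_y/(0.85 f'_c b) = (7.81 − 2.23) × 60/(0.85 × 3 × 17.6) = 7.460 in.
c = a/β₁ = 7.460/0.85 = 8.776 in; ε'_s = 0.003(c − d')/c = 0.0021 ≥ ε_y = 0.0021, so the compression steel yields.
M_n = (A_s − A'_s) f_y (d − a/2) + A'_s f_y (d − d') = 334.8 × (24.4 − 3.73) + 133.8 × (24.4 − 2.5) = 6920.3 + 2930.2 = 9850.5 kip·in.

M_n ≈ 9850 kip·in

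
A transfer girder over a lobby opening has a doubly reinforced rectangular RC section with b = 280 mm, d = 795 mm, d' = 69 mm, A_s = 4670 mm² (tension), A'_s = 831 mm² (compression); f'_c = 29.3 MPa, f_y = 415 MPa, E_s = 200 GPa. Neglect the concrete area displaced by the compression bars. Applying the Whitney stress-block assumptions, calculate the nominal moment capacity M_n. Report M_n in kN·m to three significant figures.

Assume both tension and compression steel yield.
Net tension couple steel: A_s − A'_s = 3839 mm².
a = (A_s − A'_s) f_y / (0.85 f'_c b) = 1593185/(0.85 × 29.3 × 280) = 228.47 mm.
c = a/β₁ = 228.47/0.841 = 271.66 mm; ε'_s = 0.003(c − d')/c = 0.0022 ≥ f_y/E_s = 0.0021, so compression steel does yield.
M_n = (A_s − A'_s) f_y (d − a/2) + A'_s f_y (d − d') = [1593185 × (795 − 114.235) + 344865 × (795 − 69)] × 10⁻⁶ = 1084.58 + 250.37 = 1334.95 kN·m.

M_n ≈ 1330 kN·m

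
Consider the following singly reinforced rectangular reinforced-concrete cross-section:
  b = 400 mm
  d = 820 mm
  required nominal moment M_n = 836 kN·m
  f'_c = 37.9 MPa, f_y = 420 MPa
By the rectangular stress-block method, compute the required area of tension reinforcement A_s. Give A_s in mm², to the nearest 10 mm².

A_s ≈ 2560 mm²

With M_n = 0.85 f'_c a b (d − a/2), solve the quadratic for a:
a = d − √(d² − 2M_n/(0.85 f'_c b)) = 820 − √(820² − 2 × 836×10⁶/(0.85 × 37.9 × 400)) = 83.35 mm.
A_s = 0.85 f'_c a b / f_y = 0.85 × 37.9 × 83.35 × 400 / 420 = 2557.3 mm².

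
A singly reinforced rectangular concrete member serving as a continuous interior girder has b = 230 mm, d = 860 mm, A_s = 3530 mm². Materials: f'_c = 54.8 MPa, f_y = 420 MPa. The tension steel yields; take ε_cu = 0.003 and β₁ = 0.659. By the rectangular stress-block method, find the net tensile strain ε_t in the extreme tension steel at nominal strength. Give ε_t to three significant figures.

ε_t ≈ 0.00929

a = A_s f_y/(0.85 f'_c b) = 138.39 mm.
β₁ = 0.659, so c = a/β₁ = 138.39/0.659 = 210.00 mm.
From the linear strain diagram with ε_cu = 0.003: ε_t = 0.003 (d − c)/c = 0.003 × (860 − 210.00)/210.00 = 0.00929.
Since ε_t ≥ 0.005, the section is tension-controlled.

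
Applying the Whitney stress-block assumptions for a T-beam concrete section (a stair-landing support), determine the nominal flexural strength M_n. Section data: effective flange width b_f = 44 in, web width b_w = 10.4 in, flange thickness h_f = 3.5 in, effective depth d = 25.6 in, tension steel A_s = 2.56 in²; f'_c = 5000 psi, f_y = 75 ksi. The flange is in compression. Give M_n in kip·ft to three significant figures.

Tension: T = A_s f_y = 2.56 × 75 = 192 kips.
Try a within the flange: a = T/(0.85 f'_c b_f) = 192/(0.85 × 5 × 44) = 1.027 in.
Since a = 1.027 ≤ h_f = 3.5 in, the stress block lies entirely in the flange; analyse as a rectangular beam of width b_f.
M_n = T(d − a/2) = 192 × (25.6 − 0.5135) = 4816.6 kip·in.
M_n = 4816.6/12 = 401.38 kip·ft.

M_n ≈ 401 kip·ft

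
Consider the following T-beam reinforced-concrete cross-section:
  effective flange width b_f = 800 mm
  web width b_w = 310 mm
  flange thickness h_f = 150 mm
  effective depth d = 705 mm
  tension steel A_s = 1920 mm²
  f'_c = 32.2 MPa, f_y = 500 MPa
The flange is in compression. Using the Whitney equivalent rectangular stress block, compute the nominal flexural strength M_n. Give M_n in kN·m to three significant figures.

M_n ≈ 656 kN·m

Tension: T = A_s f_y = 1920 × 500 = 960000 N.
Try a within the flange: a = T/(0.85 f'_c b_f) = 960000/(0.85 × 32.2 × 800) = 43.84 mm.
Since a = 43.84 ≤ h_f = 150 mm, the stress block lies entirely in the flange; analyse as a rectangular beam of width b_f.
M_n = T(d − a/2) = 960000 × (705 − 21.92) = 655.76 × 10⁶ N·mm.
M_n = 655.76 kN·m.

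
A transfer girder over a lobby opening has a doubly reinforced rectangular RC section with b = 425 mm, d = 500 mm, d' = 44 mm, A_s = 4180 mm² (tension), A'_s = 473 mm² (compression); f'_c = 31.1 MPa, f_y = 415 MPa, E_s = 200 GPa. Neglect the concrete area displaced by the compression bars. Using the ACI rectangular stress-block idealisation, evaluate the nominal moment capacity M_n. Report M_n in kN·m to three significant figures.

Assume both tension and compression steel yield.
Net tension couple steel: A_s − A'_s = 3707 mm².
a = (A_s − A'_s) f_y / (0.85 f'_c b) = 1538405/(0.85 × 31.1 × 425) = 136.93 mm.
c = a/β₁ = 136.93/0.828 = 165.37 mm; ε'_s = 0.003(c − d')/c = 0.0022 ≥ f_y/E_s = 0.0021, so compression steel does yield.
M_n = (A_s − A'_s) f_y (d − a/2) + A'_s f_y (d − d') = [1538405 × (500 − 68.465) + 196295 × (500 − 44)] × 10⁻⁶ = 663.88 + 89.51 = 753.39 kN·m.

M_n ≈ 753 kN·m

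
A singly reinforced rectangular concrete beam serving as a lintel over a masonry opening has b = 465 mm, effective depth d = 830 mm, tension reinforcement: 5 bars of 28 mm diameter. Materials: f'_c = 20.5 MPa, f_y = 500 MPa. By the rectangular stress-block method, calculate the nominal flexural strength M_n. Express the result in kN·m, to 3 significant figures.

M_n ≈ 1130 kN·m

A_s = 5 × 616 = 3080 mm².
T = A_s f_y = 3080 × 500 = 1540000 N = 1540 kN.
From C = T: a = T/(0.85 f'_c b) = 1540000/(0.85 × 20.5 × 465) = 190.06 mm.
M_n = T(d − a/2) = 1540 kN × (830 − 95.03) mm = 1131.85 kN·m.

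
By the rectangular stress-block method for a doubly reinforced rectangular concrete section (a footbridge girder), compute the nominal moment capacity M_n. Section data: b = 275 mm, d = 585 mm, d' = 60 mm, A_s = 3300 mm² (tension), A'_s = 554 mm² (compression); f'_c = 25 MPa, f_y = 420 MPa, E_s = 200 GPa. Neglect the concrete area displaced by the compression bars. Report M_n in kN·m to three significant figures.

M_n ≈ 683 kN·m

Assume both tension and compression steel yield.
Net tension couple steel: A_s − A'_s = 2746 mm².
a = (A_s − A'_s) f_y / (0.85 f'_c b) = 1153320/(0.85 × 25 × 275) = 197.36 mm.
c = a/β₁ = 197.36/0.85 = 232.19 mm; ε'_s = 0.003(c − d')/c = 0.0022 ≥ f_y/E_s = 0.0021, so compression steel does yield.
M_n = (A_s − A'_s) f_y (d − a/2) + A'_s f_y (d − d') = [1153320 × (585 − 98.68) + 232680 × (585 − 60)] × 10⁻⁶ = 560.88 + 122.16 = 683.04 kN·m.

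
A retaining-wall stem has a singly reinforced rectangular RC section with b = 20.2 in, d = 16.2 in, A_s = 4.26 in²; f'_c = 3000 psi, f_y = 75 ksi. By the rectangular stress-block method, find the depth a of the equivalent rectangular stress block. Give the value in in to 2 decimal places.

a ≈ 6.20 in

T = A_s f_y = 4.26 × 75 = 319.5 kips.
a = T/(0.85 f'_c b) = 319.5/(0.85 × 3 × 20.2) = 6.20 in.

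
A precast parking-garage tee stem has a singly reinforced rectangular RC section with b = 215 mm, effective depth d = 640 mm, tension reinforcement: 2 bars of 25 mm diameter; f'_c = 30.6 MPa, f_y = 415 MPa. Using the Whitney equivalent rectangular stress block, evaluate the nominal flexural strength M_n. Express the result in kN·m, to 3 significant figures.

M_n ≈ 246 kN·m

A_s = 2 × 491 = 982 mm².
T = A_s f_y = 982 × 415 = 407530 N = 407.53 kN.
From C = T: a = T/(0.85 f'_c b) = 407530/(0.85 × 30.6 × 215) = 72.88 mm.
M_n = T(d − a/2) = 407.53 kN × (640 − 36.44) mm = 245.97 kN·m.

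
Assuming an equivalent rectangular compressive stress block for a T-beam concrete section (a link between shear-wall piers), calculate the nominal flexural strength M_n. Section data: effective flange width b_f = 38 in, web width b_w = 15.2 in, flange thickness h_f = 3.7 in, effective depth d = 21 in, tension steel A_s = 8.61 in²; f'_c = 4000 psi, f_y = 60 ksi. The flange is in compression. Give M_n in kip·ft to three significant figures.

Tension: T = A_s f_y = 8.61 × 60 = 516.6 kips.
Try a within the flange: a = T/(0.85 f'_c b_f) = 516.6/(0.85 × 4 × 38) = 3.998 in.
a = 3.998 > h_f = 3.7 in: the block extends into the web. Split into flange-overhang and web parts.
C_f = 0.85 f'_c (b_f − b_w) h_f = 0.85 × 4 × (38 − 15.2) × 3.7 = 286.8 kips.
Remaining web compression depth: a_w = (T − C_f)/(0.85 f'_c b_w) = (516.6 − 286.8)/(0.85 × 4 × 15.2) = 4.447 in.
M_n = C_f(d − h_f/2) + (T − C_f)(d − a_w/2) = 286.8 × (21 − 1.85) + 229.8 × (21 − 2.2235) = 5492.2 + 4314.8 = 9807.0 kip·in.
M_n = 9807.0/12 = 817.25 kip·ft.

M_n ≈ 817 kip·ft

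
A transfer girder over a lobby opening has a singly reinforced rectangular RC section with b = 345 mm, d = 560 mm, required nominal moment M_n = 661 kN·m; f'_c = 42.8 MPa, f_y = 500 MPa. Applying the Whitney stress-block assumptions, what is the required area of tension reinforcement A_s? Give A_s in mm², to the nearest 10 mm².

With M_n = 0.85 f'_c a b (d − a/2), solve the quadratic for a:
a = d − √(d² − 2M_n/(0.85 f'_c b)) = 560 − √(560² − 2 × 661×10⁶/(0.85 × 42.8 × 345)) = 103.63 mm.
A_s = 0.85 f'_c a b / f_y = 0.85 × 42.8 × 103.63 × 345 / 500 = 2601.3 mm².

A_s ≈ 2600 mm²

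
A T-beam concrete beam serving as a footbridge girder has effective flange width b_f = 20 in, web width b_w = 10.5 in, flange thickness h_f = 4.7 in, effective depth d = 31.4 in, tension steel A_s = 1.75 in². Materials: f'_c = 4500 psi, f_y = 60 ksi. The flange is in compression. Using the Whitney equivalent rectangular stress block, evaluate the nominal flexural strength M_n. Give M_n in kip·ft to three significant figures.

Tension: T = A_s f_y = 1.75 × 60 = 105 kips.
Try a within the flange: a = T/(0.85 f'_c b_f) = 105/(0.85 × 4.5 × 20) = 1.373 in.
Since a = 1.373 ≤ h_f = 4.7 in, the stress block lies entirely in the flange; analyse as a rectangular beam of width b_f.
M_n = T(d − a/2) = 105 × (31.4 − 0.6865) = 3224.9 kip·in.
M_n = 3224.9/12 = 268.74 kip·ft.

M_n ≈ 269 kip·ft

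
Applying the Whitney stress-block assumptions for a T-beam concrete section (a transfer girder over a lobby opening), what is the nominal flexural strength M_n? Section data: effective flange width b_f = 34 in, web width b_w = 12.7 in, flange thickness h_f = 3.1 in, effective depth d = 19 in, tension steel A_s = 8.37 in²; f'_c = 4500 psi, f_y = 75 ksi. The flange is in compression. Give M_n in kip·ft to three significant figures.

M_n ≈ 841 kip·ft

Tension: T = A_s f_y = 8.37 × 75 = 627.75 kips.
Try a within the flange: a = T/(0.85 f'_c b_f) = 627.75/(0.85 × 4.5 × 34) = 4.827 in.
a = 4.827 > h_f = 3.1 in: the block extends into the web. Split into flange-overhang and web parts.
C_f = 0.85 f'_c (b_f − b_w) h_f = 0.85 × 4.5 × (34 − 12.7) × 3.1 = 252.6 kips.
Remaining web compression depth: a_w = (T − C_f)/(0.85 f'_c b_w) = (627.75 − 252.6)/(0.85 × 4.5 × 12.7) = 7.723 in.
M_n = C_f(d − h_f/2) + (T − C_f)(d − a_w/2) = 252.6 × (19 − 1.55) + 375.15 × (19 − 3.8615) = 4407.9 + 5679.2 = 10087.1 kip·in.
M_n = 10087.1/12 = 840.59 kip·ft.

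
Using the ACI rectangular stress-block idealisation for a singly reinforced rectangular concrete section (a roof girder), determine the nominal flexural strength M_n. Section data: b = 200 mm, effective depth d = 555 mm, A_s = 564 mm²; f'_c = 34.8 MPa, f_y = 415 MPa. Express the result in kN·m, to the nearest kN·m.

M_n ≈ 125 kN·m

T = A_s f_y = 564 × 415 = 234060 N = 234.06 kN.
From C = T: a = T/(0.85 f'_c b) = 234060/(0.85 × 34.8 × 200) = 39.56 mm.
M_n = T(d − a/2) = 234.06 kN × (555 − 19.78) mm = 125.27 kN·m.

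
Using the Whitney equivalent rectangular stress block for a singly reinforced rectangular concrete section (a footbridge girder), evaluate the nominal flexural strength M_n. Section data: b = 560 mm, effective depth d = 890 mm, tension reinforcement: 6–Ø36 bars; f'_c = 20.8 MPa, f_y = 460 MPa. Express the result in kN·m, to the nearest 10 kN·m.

M_n ≈ 2100 kN·m

A_s = 6 × 1018 = 6108 mm².
T = A_s f_y = 6108 × 460 = 2809680 N = 2809.68 kN.
From C = T: a = T/(0.85 f'_c b) = 2809680/(0.85 × 20.8 × 560) = 283.78 mm.
M_n = T(d − a/2) = 2809.68 kN × (890 − 141.89) mm = 2101.95 kN·m.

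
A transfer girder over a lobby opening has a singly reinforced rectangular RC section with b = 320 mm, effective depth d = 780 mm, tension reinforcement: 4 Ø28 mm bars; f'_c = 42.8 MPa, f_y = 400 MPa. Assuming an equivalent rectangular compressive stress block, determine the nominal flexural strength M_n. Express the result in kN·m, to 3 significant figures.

A_s = 4 × 616 = 2464 mm².
T = A_s f_y = 2464 × 400 = 985600 N = 985.6 kN.
From C = T: a = T/(0.85 f'_c b) = 985600/(0.85 × 42.8 × 320) = 84.66 mm.
M_n = T(d − a/2) = 985.6 kN × (780 − 42.33) mm = 727.05 kN·m.

M_n ≈ 727 kN·m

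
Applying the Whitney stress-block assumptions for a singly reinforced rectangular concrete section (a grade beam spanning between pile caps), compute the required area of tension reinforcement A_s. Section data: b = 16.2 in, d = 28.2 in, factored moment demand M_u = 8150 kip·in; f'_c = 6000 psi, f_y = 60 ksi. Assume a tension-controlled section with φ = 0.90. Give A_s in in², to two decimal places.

M_n = M_u/φ = 8150/0.90 = 9055.56 kip·in.
From M_n = 0.85 f'_c a b (d − a/2):
a = d − √(d² − 2M_n/(0.85 f'_c b)) = 28.2 − √(28.2² − 2 × 9055.56/(0.85 × 6 × 16.2)) = 4.199 in.
A_s = 0.85 f'_c a b / f_y = 0.85 × 6 × 4.199 × 16.2 / 60 = 5.782 in².

A_s ≈ 5.78 in²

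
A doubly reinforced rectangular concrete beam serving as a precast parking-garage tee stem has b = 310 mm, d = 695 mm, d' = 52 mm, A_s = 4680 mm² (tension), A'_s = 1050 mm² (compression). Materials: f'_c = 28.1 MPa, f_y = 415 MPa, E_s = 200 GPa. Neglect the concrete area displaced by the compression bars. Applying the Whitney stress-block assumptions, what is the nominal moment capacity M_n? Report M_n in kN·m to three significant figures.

Assume both tension and compression steel yield.
Net tension couple steel: A_s − A'_s = 3630 mm².
a = (A_s − A'_s) f_y / (0.85 f'_c b) = 1506450/(0.85 × 28.1 × 310) = 203.45 mm.
c = a/β₁ = 203.45/0.849 = 239.63 mm; ε'_s = 0.003(c − d')/c = 0.0023 ≥ f_y/E_s = 0.0021, so compression steel does yield.
M_n = (A_s − A'_s) f_y (d − a/2) + A'_s f_y (d − d') = [1506450 × (695 − 101.725) + 435750 × (695 − 52)] × 10⁻⁶ = 893.74 + 280.19 = 1173.93 kN·m.

M_n ≈ 1170 kN·m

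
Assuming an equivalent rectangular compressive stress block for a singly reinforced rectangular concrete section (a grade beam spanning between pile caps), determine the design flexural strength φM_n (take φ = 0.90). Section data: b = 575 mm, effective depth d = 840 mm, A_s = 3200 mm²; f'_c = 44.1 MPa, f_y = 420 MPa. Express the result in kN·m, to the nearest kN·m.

T = A_s f_y = 3200 × 420 = 1344000 N = 1344 kN.
From C = T: a = T/(0.85 f'_c b) = 1344000/(0.85 × 44.1 × 575) = 62.36 mm.
M_n = T(d − a/2) = 1344 kN × (840 − 31.18) mm = 1087.05 kN·m.
φM_n = 0.90 × 1087.05 = 978.35 kN·m.

φM_n ≈ 978 kN·m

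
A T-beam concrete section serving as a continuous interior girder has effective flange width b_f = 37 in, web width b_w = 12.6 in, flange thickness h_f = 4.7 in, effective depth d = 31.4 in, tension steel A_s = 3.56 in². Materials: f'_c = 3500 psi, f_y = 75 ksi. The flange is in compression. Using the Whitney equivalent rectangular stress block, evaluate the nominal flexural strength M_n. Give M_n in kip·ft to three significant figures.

M_n ≈ 672 kip·ft

Tension: T = A_s f_y = 3.56 × 75 = 267 kips.
Try a within the flange: a = T/(0.85 f'_c b_f) = 267/(0.85 × 3.5 × 37) = 2.426 in.
Since a = 2.426 ≤ h_f = 4.7 in, the stress block lies entirely in the flange; analyse as a rectangular beam of width b_f.
M_n = T(d − a/2) = 267 × (31.4 − 1.213) = 8059.9 kip·in.
M_n = 8059.9/12 = 671.66 kip·ft.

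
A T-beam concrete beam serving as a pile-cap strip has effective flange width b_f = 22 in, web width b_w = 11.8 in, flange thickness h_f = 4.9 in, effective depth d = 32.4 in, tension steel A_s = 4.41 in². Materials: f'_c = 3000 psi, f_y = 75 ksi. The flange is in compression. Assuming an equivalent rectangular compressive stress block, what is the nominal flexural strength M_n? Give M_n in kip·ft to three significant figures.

Tension: T = A_s f_y = 4.41 × 75 = 330.75 kips.
Try a within the flange: a = T/(0.85 f'_c b_f) = 330.75/(0.85 × 3 × 22) = 5.896 in.
a = 5.896 > h_f = 4.9 in: the block extends into the web. Split into flange-overhang and web parts.
C_f = 0.85 f'_c (b_f − b_w) h_f = 0.85 × 3 × (22 − 11.8) × 4.9 = 127.4 kips.
Remaining web compression depth: a_w = (T − C_f)/(0.85 f'_c b_w) = (330.75 − 127.4)/(0.85 × 3 × 11.8) = 6.758 in.
M_n = C_f(d − h_f/2) + (T − C_f)(d − a_w/2) = 127.4 × (32.4 − 2.45) + 203.35 × (32.4 − 3.379) = 3815.6 + 5901.4 = 9717.0 kip·in.
M_n = 9717.0/12 = 809.75 kip·ft.

M_n ≈ 810 kip·ft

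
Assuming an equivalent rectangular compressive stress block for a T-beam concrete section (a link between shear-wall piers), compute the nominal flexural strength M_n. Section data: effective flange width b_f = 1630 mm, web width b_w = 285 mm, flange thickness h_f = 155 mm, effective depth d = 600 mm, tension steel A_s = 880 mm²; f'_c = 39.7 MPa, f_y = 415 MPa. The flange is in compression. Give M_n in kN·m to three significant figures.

M_n ≈ 218 kN·m

Tension: T = A_s f_y = 880 × 415 = 365200 N.
Try a within the flange: a = T/(0.85 f'_c b_f) = 365200/(0.85 × 39.7 × 1630) = 6.64 mm.
Since a = 6.64 ≤ h_f = 155 mm, the stress block lies entirely in the flange; analyse as a rectangular beam of width b_f.
M_n = T(d − a/2) = 365200 × (600 − 3.32) = 217.91 × 10⁶ N·mm.
M_n = 217.91 kN·m.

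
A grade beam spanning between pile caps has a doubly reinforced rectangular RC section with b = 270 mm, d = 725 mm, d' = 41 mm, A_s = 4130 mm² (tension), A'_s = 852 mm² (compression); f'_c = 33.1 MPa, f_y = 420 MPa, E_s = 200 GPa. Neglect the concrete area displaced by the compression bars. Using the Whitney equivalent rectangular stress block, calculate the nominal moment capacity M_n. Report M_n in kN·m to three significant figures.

Assume both tension and compression steel yield.
Net tension couple steel: A_s − A'_s = 3278 mm².
a = (A_s − A'_s) f_y / (0.85 f'_c b) = 1376760/(0.85 × 33.1 × 270) = 181.24 mm.
c = a/β₁ = 181.24/0.814 = 222.65 mm; ε'_s = 0.003(c − d')/c = 0.0024 ≥ f_y/E_s = 0.0021, so compression steel does yield.
M_n = (A_s − A'_s) f_y (d − a/2) + A'_s f_y (d − d') = [1376760 × (725 − 90.62) + 357840 × (725 − 41)] × 10⁻⁶ = 873.39 + 244.76 = 1118.15 kN·m.

M_n ≈ 1120 kN·m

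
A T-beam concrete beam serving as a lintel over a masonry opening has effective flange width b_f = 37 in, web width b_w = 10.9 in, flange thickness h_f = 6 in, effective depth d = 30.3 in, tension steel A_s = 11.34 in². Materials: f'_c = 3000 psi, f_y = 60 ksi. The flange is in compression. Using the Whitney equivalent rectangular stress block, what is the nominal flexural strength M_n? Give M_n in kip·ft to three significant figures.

M_n ≈ 1500 kip·ft

Tension: T = A_s f_y = 11.34 × 60 = 680.4 kips.
Try a within the flange: a = T/(0.85 f'_c b_f) = 680.4/(0.85 × 3 × 37) = 7.211 in.
a = 7.211 > h_f = 6 in: the block extends into the web. Split into flange-overhang and web parts.
C_f = 0.85 f'_c (b_f − b_w) h_f = 0.85 × 3 × (37 − 10.9) × 6 = 399.3 kips.
Remaining web compression depth: a_w = (T − C_f)/(0.85 f'_c b_w) = (680.4 − 399.3)/(0.85 × 3 × 10.9) = 10.113 in.
M_n = C_f(d − h_f/2) + (T − C_f)(d − a_w/2) = 399.3 × (30.3 − 3) + 281.1 × (30.3 − 5.0565) = 10900.9 + 7095.9 = 17996.8 kip·in.
M_n = 17996.8/12 = 1499.73 kip·ft.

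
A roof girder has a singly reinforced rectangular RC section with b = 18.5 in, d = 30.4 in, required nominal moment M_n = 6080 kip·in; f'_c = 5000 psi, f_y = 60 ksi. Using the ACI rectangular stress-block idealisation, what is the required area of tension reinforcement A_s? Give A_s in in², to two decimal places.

From M_n = 0.85 f'_c a b (d − a/2):
a = d − √(d² − 2M_n/(0.85 f'_c b)) = 30.4 − √(30.4² − 2 × 6080/(0.85 × 5 × 18.5)) = 2.660 in.
A_s = 0.85 f'_c a b / f_y = 0.85 × 5 × 2.660 × 18.5 / 60 = 3.486 in².

A_s ≈ 3.49 in²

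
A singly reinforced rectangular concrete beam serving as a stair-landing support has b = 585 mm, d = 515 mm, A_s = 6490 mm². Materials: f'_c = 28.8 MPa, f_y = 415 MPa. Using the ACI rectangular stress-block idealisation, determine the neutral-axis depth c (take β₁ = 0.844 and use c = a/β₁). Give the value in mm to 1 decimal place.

T = A_s f_y = 6490 × 415 = 2693350 N = 2693.35 kN.
Setting C = 0.85 f'_c a b equal to T: a = 2693350/(0.85 × 28.8 × 585) = 188.073 mm.
With β₁ = 0.844, c = a/β₁ = 188.073/0.844 = 222.8 mm.

c ≈ 222.8 mm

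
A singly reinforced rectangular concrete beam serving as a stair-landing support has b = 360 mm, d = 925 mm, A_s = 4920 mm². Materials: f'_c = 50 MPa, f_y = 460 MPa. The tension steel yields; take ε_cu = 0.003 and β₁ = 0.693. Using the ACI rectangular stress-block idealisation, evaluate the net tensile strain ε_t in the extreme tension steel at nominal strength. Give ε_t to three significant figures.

a = A_s f_y/(0.85 f'_c b) = 147.92 mm.
β₁ = 0.693, so c = a/β₁ = 147.92/0.693 = 213.45 mm.
From the linear strain diagram with ε_cu = 0.003: ε_t = 0.003 (d − c)/c = 0.003 × (925 − 213.45)/213.45 = 0.0100.
Since ε_t ≥ 0.005, the section is tension-controlled.

ε_t ≈ 0.0100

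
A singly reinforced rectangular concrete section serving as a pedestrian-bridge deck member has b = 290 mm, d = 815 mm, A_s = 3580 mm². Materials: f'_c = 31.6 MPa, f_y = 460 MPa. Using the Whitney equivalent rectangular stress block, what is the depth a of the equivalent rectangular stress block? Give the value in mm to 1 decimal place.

T = A_s f_y = 3580 × 460 = 1646800 N = 1646.8 kN.
Setting C = 0.85 f'_c a b equal to T: a = 1646800/(0.85 × 31.6 × 290) = 211.4 mm.

a ≈ 211.4 mm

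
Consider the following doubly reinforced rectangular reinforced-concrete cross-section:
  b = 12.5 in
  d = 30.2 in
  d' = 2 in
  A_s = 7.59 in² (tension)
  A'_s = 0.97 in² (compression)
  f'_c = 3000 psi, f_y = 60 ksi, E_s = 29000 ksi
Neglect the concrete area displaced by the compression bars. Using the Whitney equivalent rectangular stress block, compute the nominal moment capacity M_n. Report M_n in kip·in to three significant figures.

Assume both steels yield.
a = (A_s − A'_s) f_y/(0.85 f'_c b) = (7.59 − 0.97) × 60/(0.85 × 3 × 12.5) = 12.461 in.
c = a/β₁ = 12.461/0.85 = 14.660 in; ε'_s = 0.003(c − d')/c = 0.0026 ≥ ε_y = 0.0021, so the compression steel yields.
M_n = (A_s − A'_s) f_y (d − a/2) + A'_s f_y (d − d') = 397.2 × (30.2 − 6.2305) + 58.2 × (30.2 − 2) = 9520.7 + 1641.2 = 11161.9 kip·in.

M_n ≈ 11200 kip·in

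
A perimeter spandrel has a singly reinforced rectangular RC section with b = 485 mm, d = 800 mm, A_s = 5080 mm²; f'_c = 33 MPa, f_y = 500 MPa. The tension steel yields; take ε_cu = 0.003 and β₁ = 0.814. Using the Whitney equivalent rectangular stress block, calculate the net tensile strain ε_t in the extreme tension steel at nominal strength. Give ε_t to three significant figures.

ε_t ≈ 0.00746

a = A_s f_y/(0.85 f'_c b) = 186.71 mm.
β₁ = 0.814, so c = a/β₁ = 186.71/0.814 = 229.37 mm.
From the linear strain diagram with ε_cu = 0.003: ε_t = 0.003 (d − c)/c = 0.003 × (800 − 229.37)/229.37 = 0.00746.
Since ε_t ≥ 0.005, the section is tension-controlled.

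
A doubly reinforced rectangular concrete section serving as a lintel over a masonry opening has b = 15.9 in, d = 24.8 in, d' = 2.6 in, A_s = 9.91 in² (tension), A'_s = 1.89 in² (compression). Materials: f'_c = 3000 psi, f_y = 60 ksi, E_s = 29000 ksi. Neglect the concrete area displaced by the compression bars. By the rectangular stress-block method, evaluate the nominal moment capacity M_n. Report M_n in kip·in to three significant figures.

M_n ≈ 11600 kip·in

Assume both steels yield.
a = (A_s − A'_s) f_y/(0.85 f'_c b) = (9.91 − 1.89) × 60/(0.85 × 3 × 15.9) = 11.868 in.
c = a/β₁ = 11.868/0.85 = 13.962 in; ε'_s = 0.003(c − d')/c = 0.0024 ≥ ε_y = 0.0021, so the compression steel yields.
M_n = (A_s − A'_s) f_y (d − a/2) + A'_s f_y (d − d') = 481.2 × (24.8 − 5.934) + 113.4 × (24.8 − 2.6) = 9078.3 + 2517.5 = 11595.8 kip·in.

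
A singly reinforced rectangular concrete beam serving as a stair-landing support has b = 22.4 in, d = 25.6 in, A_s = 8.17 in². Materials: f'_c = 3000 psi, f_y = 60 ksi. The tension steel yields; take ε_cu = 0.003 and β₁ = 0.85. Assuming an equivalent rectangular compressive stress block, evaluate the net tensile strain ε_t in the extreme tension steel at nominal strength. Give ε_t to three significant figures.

a = A_s f_y/(0.85 f'_c b) = 8.582 in.
β₁ = 0.85, so c = a/β₁ = 8.582/0.85 = 10.096 in.
From the linear strain diagram with ε_cu = 0.003: ε_t = 0.003 (d − c)/c = 0.003 × (25.6 − 10.096)/10.096 = 0.00461.
ε_t is between 0.004 and 0.005 — transition zone.

ε_t ≈ 0.00461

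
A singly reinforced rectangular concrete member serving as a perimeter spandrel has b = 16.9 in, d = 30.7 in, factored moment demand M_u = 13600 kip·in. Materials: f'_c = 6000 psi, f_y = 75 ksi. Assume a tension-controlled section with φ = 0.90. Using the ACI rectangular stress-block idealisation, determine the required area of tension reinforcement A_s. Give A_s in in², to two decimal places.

M_n = M_u/φ = 13600/0.90 = 15111.1 kip·in.
From M_n = 0.85 f'_c a b (d − a/2):
a = d − √(d² − 2M_n/(0.85 f'_c b)) = 30.7 − √(30.7² − 2 × 15111.1/(0.85 × 6 × 16.9)) = 6.372 in.
A_s = 0.85 f'_c a b / f_y = 0.85 × 6 × 6.372 × 16.9 / 75 = 7.323 in².

A_s ≈ 7.32 in²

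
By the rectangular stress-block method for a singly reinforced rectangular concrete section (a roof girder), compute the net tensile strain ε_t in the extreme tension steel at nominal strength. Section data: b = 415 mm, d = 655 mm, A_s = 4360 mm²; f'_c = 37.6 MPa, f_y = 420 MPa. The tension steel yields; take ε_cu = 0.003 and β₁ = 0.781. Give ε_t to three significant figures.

ε_t ≈ 0.00812

a = A_s f_y/(0.85 f'_c b) = 138.06 mm.
β₁ = 0.781, so c = a/β₁ = 138.06/0.781 = 176.77 mm.
From the linear strain diagram with ε_cu = 0.003: ε_t = 0.003 (d − c)/c = 0.003 × (655 − 176.77)/176.77 = 0.00812.
Since ε_t ≥ 0.005, the section is tension-controlled.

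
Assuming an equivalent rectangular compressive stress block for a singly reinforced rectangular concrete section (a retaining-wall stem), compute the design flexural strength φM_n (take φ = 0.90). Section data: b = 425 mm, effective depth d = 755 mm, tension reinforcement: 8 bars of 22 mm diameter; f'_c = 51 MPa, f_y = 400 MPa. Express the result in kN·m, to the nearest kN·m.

φM_n ≈ 790 kN·m

A_s = 8 × 380 = 3040 mm².
T = A_s f_y = 3040 × 400 = 1216000 N = 1216 kN.
From C = T: a = T/(0.85 f'_c b) = 1216000/(0.85 × 51 × 425) = 66.00 mm.
M_n = T(d − a/2) = 1216 kN × (755 − 33) mm = 877.95 kN·m.
φM_n = 0.90 × 877.95 = 790.16 kN·m.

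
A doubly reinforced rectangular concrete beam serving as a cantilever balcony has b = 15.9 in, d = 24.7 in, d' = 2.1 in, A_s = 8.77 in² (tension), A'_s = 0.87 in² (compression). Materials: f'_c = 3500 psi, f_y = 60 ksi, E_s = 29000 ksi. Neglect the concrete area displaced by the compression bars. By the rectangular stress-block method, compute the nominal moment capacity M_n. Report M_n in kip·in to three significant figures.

Assume both steels yield.
a = (A_s − A'_s) f_y/(0.85 f'_c b) = (8.77 − 0.87) × 60/(0.85 × 3.5 × 15.9) = 10.021 in.
c = a/β₁ = 10.021/0.85 = 11.789 in; ε'_s = 0.003(c − d')/c = 0.0025 ≥ ε_y = 0.0021, so the compression steel yields.
M_n = (A_s − A'_s) f_y (d − a/2) + A'_s f_y (d − d') = 474 × (24.7 − 5.0105) + 52.2 × (24.7 − 2.1) = 9332.8 + 1179.7 = 10512.5 kip·in.

M_n ≈ 10500 kip·in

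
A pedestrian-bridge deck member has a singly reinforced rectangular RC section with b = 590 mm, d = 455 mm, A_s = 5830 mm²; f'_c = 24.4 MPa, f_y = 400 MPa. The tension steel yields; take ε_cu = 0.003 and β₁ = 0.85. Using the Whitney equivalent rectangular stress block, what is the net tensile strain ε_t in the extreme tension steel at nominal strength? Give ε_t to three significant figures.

a = A_s f_y/(0.85 f'_c b) = 190.58 mm.
β₁ = 0.85, so c = a/β₁ = 190.58/0.85 = 224.21 mm.
From the linear strain diagram with ε_cu = 0.003: ε_t = 0.003 (d − c)/c = 0.003 × (455 − 224.21)/224.21 = 0.00309.
ε_t < 0.004 — the section is over-reinforced for flexure under ACI limits.

ε_t ≈ 0.00309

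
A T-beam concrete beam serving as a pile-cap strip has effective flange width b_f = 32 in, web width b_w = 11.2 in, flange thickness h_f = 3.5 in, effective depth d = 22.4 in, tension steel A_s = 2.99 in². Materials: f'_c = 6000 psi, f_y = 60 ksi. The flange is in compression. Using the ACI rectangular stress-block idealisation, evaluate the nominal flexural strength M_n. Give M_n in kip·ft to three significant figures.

Tension: T = A_s f_y = 2.99 × 60 = 179.4 kips.
Try a within the flange: a = T/(0.85 f'_c b_f) = 179.4/(0.85 × 6 × 32) = 1.099 in.
Since a = 1.099 ≤ h_f = 3.5 in, the stress block lies entirely in the flange; analyse as a rectangular beam of width b_f.
M_n = T(d − a/2) = 179.4 × (22.4 − 0.5495) = 3920.0 kip·in.
M_n = 3920.0/12 = 326.67 kip·ft.

M_n ≈ 327 kip·ft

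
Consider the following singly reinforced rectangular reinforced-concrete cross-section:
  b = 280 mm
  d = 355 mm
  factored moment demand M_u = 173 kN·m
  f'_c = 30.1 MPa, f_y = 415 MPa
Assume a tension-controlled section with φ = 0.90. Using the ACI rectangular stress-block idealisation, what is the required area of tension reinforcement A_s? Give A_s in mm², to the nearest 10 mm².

M_n = M_u/φ = 173/0.90 = 192.222 kN·m.
With M_n = 0.85 f'_c a b (d − a/2), solve the quadratic for a:
a = d − √(d² − 2M_n/(0.85 f'_c b)) = 355 − √(355² − 2 × 192.222×10⁶/(0.85 × 30.1 × 280)) = 86.00 mm.
A_s = 0.85 f'_c a b / f_y = 0.85 × 30.1 × 86.00 × 280 / 415 = 1484.5 mm².

A_s ≈ 1480 mm²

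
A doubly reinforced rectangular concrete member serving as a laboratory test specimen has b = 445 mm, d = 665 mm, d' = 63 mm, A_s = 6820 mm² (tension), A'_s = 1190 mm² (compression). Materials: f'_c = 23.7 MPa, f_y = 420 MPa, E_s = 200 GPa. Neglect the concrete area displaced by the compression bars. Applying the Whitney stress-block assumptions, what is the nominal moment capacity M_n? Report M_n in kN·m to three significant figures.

Assume both tension and compression steel yield.
Net tension couple steel: A_s − A'_s = 5630 mm².
a = (A_s − A'_s) f_y / (0.85 f'_c b) = 2364600/(0.85 × 23.7 × 445) = 263.77 mm.
c = a/β₁ = 263.77/0.85 = 310.32 mm; ε'_s = 0.003(c − d')/c = 0.0024 ≥ f_y/E_s = 0.0021, so compression steel does yield.
M_n = (A_s − A'_s) f_y (d − a/2) + A'_s f_y (d − d') = [2364600 × (665 − 131.885) + 499800 × (665 − 63)] × 10⁻⁶ = 1260.60 + 300.88 = 1561.48 kN·m.

M_n ≈ 1560 kN·m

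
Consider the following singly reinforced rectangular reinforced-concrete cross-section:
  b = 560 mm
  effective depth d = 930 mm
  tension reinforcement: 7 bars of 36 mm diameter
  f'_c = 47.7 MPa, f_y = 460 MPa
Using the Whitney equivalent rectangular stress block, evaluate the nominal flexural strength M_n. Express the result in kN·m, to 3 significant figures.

A_s = 7 × 1018 = 7126 mm².
T = A_s f_y = 7126 × 460 = 3277960 N = 3277.96 kN.
From C = T: a = T/(0.85 f'_c b) = 3277960/(0.85 × 47.7 × 560) = 144.37 mm.
M_n = T(d − a/2) = 3277.96 kN × (930 − 72.185) mm = 2811.88 kN·m.

M_n ≈ 2810 kN·m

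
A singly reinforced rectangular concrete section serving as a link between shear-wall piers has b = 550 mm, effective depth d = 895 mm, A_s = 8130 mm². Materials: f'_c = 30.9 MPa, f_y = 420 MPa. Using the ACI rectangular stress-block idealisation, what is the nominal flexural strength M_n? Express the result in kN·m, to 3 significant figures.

T = A_s f_y = 8130 × 420 = 3414600 N = 3414.6 kN.
From C = T: a = T/(0.85 f'_c b) = 3414600/(0.85 × 30.9 × 550) = 236.37 mm.
M_n = T(d − a/2) = 3414.6 kN × (895 − 118.185) mm = 2652.51 kN·m.

M_n ≈ 2650 kN·m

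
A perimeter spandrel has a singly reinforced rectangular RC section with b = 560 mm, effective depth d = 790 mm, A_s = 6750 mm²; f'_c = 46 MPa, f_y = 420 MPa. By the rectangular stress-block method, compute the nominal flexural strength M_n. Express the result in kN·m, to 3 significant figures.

M_n ≈ 2060 kN·m

T = A_s f_y = 6750 × 420 = 2835000 N = 2835 kN.
From C = T: a = T/(0.85 f'_c b) = 2835000/(0.85 × 46 × 560) = 129.48 mm.
M_n = T(d − a/2) = 2835 kN × (790 − 64.74) mm = 2056.11 kN·m.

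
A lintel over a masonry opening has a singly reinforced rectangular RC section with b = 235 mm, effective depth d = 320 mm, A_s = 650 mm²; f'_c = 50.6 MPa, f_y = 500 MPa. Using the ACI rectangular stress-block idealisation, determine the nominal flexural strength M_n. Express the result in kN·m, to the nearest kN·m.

T = A_s f_y = 650 × 500 = 325000 N = 325 kN.
From C = T: a = T/(0.85 f'_c b) = 325000/(0.85 × 50.6 × 235) = 32.15 mm.
M_n = T(d − a/2) = 325 kN × (320 − 16.075) mm = 98.78 kN·m.

M_n ≈ 99 kN·m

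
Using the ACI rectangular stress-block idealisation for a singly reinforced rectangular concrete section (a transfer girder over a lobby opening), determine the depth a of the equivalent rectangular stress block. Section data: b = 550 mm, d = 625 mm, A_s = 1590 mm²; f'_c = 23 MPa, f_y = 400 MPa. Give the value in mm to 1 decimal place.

T = A_s f_y = 1590 × 400 = 636000 N = 636 kN.
Setting C = 0.85 f'_c a b equal to T: a = 636000/(0.85 × 23 × 550) = 59.1 mm.

a ≈ 59.1 mm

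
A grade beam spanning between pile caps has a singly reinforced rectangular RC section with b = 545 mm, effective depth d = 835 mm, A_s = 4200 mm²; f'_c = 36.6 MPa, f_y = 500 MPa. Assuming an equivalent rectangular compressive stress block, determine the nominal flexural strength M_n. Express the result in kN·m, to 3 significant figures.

T = A_s f_y = 4200 × 500 = 2100000 N = 2100 kN.
From C = T: a = T/(0.85 f'_c b) = 2100000/(0.85 × 36.6 × 545) = 123.86 mm.
M_n = T(d − a/2) = 2100 kN × (835 − 61.93) mm = 1623.45 kN·m.

M_n ≈ 1620 kN·m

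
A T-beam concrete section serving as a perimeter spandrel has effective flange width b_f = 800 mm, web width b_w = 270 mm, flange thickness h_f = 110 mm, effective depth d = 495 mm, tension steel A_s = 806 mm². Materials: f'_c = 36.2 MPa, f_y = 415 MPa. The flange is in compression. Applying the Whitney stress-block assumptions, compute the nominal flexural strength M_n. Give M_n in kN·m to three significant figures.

M_n ≈ 163 kN·m

Tension: T = A_s f_y = 806 × 415 = 334490 N.
Try a within the flange: a = T/(0.85 f'_c b_f) = 334490/(0.85 × 36.2 × 800) = 13.59 mm.
Since a = 13.59 ≤ h_f = 110 mm, the stress block lies entirely in the flange; analyse as a rectangular beam of width b_f.
M_n = T(d − a/2) = 334490 × (495 − 6.795) = 163.30 × 10⁶ N·mm.
M_n = 163.30 kN·m.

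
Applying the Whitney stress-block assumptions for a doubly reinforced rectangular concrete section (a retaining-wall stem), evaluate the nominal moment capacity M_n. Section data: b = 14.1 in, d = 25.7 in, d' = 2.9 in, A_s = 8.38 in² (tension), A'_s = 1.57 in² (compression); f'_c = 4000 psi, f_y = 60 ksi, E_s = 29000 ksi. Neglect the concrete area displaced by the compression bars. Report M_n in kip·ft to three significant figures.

M_n ≈ 909 kip·ft

Assume both steels yield.
a = (A_s − A'_s) f_y/(0.85 f'_c b) = (8.38 − 1.57) × 60/(0.85 × 4 × 14.1) = 8.523 in.
c = a/β₁ = 8.523/0.85 = 10.027 in; ε'_s = 0.003(c − d')/c = 0.0021 ≥ ε_y = 0.0021, so the compression steel yields.
M_n = (A_s − A'_s) f_y (d − a/2) + A'_s f_y (d − d') = 408.6 × (25.7 − 4.2615) + 94.2 × (25.7 − 2.9) = 8759.8 + 2147.8 = 10907.6 kip·in = 10907.6/12 = 908.97 kip·ft.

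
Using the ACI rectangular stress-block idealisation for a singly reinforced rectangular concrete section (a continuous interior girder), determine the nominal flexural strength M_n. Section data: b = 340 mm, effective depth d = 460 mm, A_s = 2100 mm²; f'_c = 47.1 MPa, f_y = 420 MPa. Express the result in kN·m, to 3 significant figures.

T = A_s f_y = 2100 × 420 = 882000 N = 882 kN.
From C = T: a = T/(0.85 f'_c b) = 882000/(0.85 × 47.1 × 340) = 64.80 mm.
M_n = T(d − a/2) = 882 kN × (460 − 32.4) mm = 377.14 kN·m.

M_n ≈ 377 kN·m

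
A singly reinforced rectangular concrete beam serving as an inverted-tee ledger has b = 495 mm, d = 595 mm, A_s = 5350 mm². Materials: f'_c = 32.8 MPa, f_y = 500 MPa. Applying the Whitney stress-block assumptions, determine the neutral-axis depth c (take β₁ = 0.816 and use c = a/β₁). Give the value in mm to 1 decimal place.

c ≈ 237.5 mm

T = A_s f_y = 5350 × 500 = 2675000 N = 2675 kN.
Setting C = 0.85 f'_c a b equal to T: a = 2675000/(0.85 × 32.8 × 495) = 193.832 mm.
With β₁ = 0.816, c = a/β₁ = 193.832/0.816 = 237.5 mm.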